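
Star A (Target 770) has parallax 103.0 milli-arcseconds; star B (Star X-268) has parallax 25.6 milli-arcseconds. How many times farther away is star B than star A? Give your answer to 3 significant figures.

Since d = 1/p, d_B/d_A = p_A/p_B.
= 103.0 / 25.6 = 4.0234.

4.02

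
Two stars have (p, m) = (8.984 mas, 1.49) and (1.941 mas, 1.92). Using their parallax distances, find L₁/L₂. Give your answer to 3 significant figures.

L₁/L₂ = 0.0694

d₁ = 1/p₁ = 1/0.008984″ = 111.31 pc; d₂ = 1/p₂ = 1/0.001941″ = 515.2 pc.
M₁ = m₁ − 5 log₁₀ d₁ + 5 = 1.49 − 10.2327 + 5 = -3.7427.
M₂ = 1.92 − 13.5599 + 5 = -6.6399.
L₁/L₂ = 10^(0.4(M₂ − M₁)) = 10^(0.4 × (-2.8972)) = 10^(-1.15888) = 0.069362.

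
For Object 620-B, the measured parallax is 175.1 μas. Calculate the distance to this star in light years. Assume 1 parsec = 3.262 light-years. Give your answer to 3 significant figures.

p = 175.1 μas = 0.0001751 arcsec.
d = 1/p = 1/0.0001751 = 5711 pc.
In light-years: 5711 × 3.262 = 18629 ly.

18600 light years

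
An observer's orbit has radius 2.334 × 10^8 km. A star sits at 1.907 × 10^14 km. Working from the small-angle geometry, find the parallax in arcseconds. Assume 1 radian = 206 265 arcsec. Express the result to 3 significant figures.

θ ≈ B/d = (2.334 × 10^8) / (1.907 × 10^14) = 1.2239 × 10^-6 rad.
In arcseconds: 1.2239 × 10^-6 × 206265 = 0.25245″.

0.252 arcsec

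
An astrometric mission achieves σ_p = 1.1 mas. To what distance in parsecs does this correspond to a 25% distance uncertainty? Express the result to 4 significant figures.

σ_d/d = σ_p/p, so the condition is σ_p/p ≤ 0.25, i.e. p ≥ σ_p/0.25.
p_min = 1.1/0.25 = 4.4 mas = 0.0044 arcsec.
d_max = 1/p_min = 1/0.0044 = 227.27 pc.

227.3 pc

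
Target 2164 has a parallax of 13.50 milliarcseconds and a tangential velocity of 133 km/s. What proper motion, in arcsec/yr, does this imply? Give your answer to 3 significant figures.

d = 1/p = 1/0.01350″ = 74.074 pc.
μ = v_t / (4.74 d) = 133 / (4.74 × 74.074) = 133 / 351.11 = 0.3788 ″/yr.

0.379 arcsec/yr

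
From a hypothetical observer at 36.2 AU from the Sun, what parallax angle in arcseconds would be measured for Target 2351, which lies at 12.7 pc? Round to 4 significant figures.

p (arcsec) = B (AU) / d (pc).
p = 36.2 / 12.7 = 2.8504 arcsec.

2.850 arcsec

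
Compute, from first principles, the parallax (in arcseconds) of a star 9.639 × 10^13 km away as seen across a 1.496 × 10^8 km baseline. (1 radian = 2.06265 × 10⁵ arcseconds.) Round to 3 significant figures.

0.320 arcsec

θ ≈ B/d = (1.496 × 10^8) / (9.639 × 10^13) = 1.5520 × 10^-6 rad.
In arcseconds: 1.5520 × 10^-6 × 206265 = 0.32012″.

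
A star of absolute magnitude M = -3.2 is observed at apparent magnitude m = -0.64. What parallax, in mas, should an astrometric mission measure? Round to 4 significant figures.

30.76 mas

m − M = -0.64 − (-3.2) = 2.56.
d = 10^((m−M)/5 + 1) = 10^1.512 = 32.509 pc.
p = 1/d = 1/32.509 = 0.030761 arcsec = 30.761 mas.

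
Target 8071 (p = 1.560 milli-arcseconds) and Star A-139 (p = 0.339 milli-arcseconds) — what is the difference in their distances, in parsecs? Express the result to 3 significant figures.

2310 pc

d_A = 1/0.001560″ = 641.03 pc; d_B = 1/0.0003390″ = 2949.9 pc.
|d_B − d_A| = |2949.9 − 641.03| = 2308.9 pc.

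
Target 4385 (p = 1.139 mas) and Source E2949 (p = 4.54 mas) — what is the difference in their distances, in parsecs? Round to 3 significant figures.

d_A = 1/0.001139″ = 877.96 pc; d_B = 1/0.004540″ = 220.26 pc.
|d_B − d_A| = |220.26 − 877.96| = 657.7 pc.

658 pc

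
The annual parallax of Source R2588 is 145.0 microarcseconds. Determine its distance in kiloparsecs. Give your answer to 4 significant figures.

6.897 kpc

p = 145.0 microarcseconds = 0.0001450 arcsec.
d = 1/p = 1/0.0001450 = 6896.6 pc.
= 6.8966 kpc.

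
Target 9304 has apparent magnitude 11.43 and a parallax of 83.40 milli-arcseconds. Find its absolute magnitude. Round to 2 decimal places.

M = 11.04

d = 1/p = 1/0.08340″ = 11.99 pc.
m − M = 5 log₁₀(11.99) − 5 = 5.3941 − 5 = 0.3941.
M = m − (m − M) = 11.43 − 0.3941 = 11.04.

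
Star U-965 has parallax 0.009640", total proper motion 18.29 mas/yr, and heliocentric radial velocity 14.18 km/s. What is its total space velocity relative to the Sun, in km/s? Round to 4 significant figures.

d = 1/p = 1/0.009640″ = 103.73 pc.
μ = 18.29 mas/yr = 0.01829 ″/yr.
v_t = 4.740 μ d = 4.740 × 0.01829 × 103.73 = 8.9928 km/s.
v = √(v_r² + v_t²) = √(14.18² + 8.9928²) = √281.943 = 16.791 km/s.

16.79 km/s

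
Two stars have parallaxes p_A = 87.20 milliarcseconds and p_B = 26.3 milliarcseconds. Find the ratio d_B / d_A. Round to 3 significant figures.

Since d = 1/p, d_B/d_A = p_A/p_B.
= 87.20 / 26.3 = 3.3156.

3.32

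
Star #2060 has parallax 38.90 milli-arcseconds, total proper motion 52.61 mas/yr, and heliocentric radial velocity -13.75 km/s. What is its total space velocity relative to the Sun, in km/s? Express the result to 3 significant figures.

d = 1/p = 1/0.03890″ = 25.707 pc.
μ = 52.61 mas/yr = 0.05261 ″/yr.
v_t = 4.740 μ d = 4.740 × 0.05261 × 25.707 = 6.4106 km/s.
v = √(v_r² + v_t²) = √((-13.75)² + 6.4106²) = √230.158 = 15.171 km/s.

15.2 km/s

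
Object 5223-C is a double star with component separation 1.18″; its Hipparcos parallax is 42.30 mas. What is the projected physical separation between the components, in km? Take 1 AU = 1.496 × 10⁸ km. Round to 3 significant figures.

d = 1/p = 1/0.04230″ = 23.641 pc.
At distance d (pc), an angle of θ arcsec spans θ·d AU: s = 1.18 × 23.641 = 27.896 AU.
= 27.896 × 1.496 × 10⁸ km = 4.1732 × 10^9 km.

4.17 × 10^9 km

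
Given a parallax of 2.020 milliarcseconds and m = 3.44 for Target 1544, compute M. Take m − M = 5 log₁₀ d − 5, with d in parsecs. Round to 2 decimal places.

M = -5.03

d = 1/p = 1/0.002020″ = 495.05 pc.
m − M = 5 log₁₀(495.05) − 5 = 13.4732 − 5 = 8.4732.
M = m − (m − M) = 3.44 − 8.4732 = -5.03.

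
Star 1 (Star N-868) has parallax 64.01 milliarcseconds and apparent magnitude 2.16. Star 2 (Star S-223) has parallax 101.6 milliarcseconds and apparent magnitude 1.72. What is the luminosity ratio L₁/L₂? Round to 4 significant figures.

L₁/L₂ = 1.680

d₁ = 1/p₁ = 1/0.06401″ = 15.623 pc; d₂ = 1/p₂ = 1/0.1016″ = 9.8425 pc.
M₁ = m₁ − 5 log₁₀ d₁ + 5 = 2.16 − 5.9688 + 5 = 1.1912.
M₂ = 1.72 − 4.9655 + 5 = 1.7545.
L₁/L₂ = 10^(0.4(M₂ − M₁)) = 10^(0.4 × 0.5633) = 10^0.22532 = 1.68.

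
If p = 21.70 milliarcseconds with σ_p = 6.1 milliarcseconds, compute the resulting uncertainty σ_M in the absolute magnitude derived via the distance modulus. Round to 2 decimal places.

M = m − 5 log₁₀ d + 5 = m + 5 log₁₀ p + 5, so ∂M/∂p = 5/(p ln 10).
σ_M = (5/ln 10) · (σ_p/p) = 2.1715 × 6.1/21.70 = 2.1715 × 0.28111 = 0.61043.

σ_M = 0.61 mag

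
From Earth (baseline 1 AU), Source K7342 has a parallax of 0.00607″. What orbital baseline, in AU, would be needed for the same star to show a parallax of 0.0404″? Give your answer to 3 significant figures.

6.66 AU

Parallax scales linearly with baseline: p ∝ B, so B = p_target / p_Earth × 1 AU.
B = 0.0404 / 0.00607 = 6.6557 AU.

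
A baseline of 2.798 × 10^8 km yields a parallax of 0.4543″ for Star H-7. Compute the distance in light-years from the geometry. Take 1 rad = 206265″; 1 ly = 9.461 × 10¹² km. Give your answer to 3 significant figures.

θ = 0.4543″ = 0.4543/206265 = 2.2025 × 10^-6 rad.
d = B/θ = (2.798 × 10^8) / (2.2025 × 10^-6) = 1.2704 × 10^14 km = (1.2704 × 10^14) / (9.461 × 10^12) ly = 13.428 ly.

13.4 ly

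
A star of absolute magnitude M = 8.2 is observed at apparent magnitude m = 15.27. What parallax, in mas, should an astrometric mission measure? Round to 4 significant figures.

m − M = 15.27 − 8.2 = 7.07.
d = 10^((m−M)/5 + 1) = 10^2.414 = 259.42 pc.
p = 1/d = 1/259.42 = 0.0038548 arcsec = 3.8548 mas.

3.855 mas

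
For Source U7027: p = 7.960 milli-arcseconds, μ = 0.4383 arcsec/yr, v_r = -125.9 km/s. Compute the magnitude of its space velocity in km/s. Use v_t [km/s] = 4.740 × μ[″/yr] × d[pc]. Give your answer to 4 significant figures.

d = 1/p = 1/0.007960″ = 125.63 pc.
v_t = 4.740 μ d = 4.740 × 0.4383 × 125.63 = 261 km/s.
v = √(v_r² + v_t²) = √((-125.9)² + 261²) = √83971.8 = 289.78 km/s.

289.8 km/s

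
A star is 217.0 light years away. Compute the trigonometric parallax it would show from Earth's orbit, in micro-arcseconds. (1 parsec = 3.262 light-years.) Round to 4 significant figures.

d = 217.0 ly ÷ 3.262 = 66.524 pc.
p = 1/d = 1/66.524 = 0.015032 arcsec.
= 0.015032 × 10⁶ = 15032 μas.

15030 μas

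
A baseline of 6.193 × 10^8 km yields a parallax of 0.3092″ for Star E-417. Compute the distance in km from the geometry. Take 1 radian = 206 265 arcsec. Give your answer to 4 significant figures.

θ = 0.3092″ = 0.3092/206265 = 1.4990 × 10^-6 rad.
d = B/θ = (6.193 × 10^8) / (1.4990 × 10^-6) = 4.1314 × 10^14 km.

4.131 × 10^14 km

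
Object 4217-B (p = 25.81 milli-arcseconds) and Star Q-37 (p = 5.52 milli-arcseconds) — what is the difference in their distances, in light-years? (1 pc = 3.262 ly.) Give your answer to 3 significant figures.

465 ly

d_A = 1/0.02581″ = 38.745 pc; d_B = 1/0.005520″ = 181.16 pc.
|d_B − d_A| = |181.16 − 38.745| = 142.42 pc = 142.42 × 3.262 ly = 464.57 ly.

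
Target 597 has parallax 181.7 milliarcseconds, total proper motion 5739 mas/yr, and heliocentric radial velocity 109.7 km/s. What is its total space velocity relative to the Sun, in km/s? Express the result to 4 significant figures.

185.6 km/s

d = 1/p = 1/0.1817″ = 5.5036 pc.
μ = 5739 mas/yr = 5.739 ″/yr.
v_t = 4.740 μ d = 4.740 × 5.739 × 5.5036 = 149.71 km/s.
v = √(v_r² + v_t²) = √(109.7² + 149.71²) = √34447.2 = 185.6 km/s.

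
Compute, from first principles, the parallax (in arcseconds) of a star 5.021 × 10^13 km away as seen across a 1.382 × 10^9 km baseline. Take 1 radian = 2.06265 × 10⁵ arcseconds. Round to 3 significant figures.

θ ≈ B/d = (1.382 × 10^9) / (5.021 × 10^13) = 2.7524 × 10^-5 rad.
In arcseconds: 2.7524 × 10^-5 × 206265 = 5.6772″.

5.68 arcsec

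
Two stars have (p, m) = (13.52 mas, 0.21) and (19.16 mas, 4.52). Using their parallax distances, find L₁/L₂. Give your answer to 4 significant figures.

d₁ = 1/p₁ = 1/0.01352″ = 73.964 pc; d₂ = 1/p₂ = 1/0.01916″ = 52.192 pc.
M₁ = m₁ − 5 log₁₀ d₁ + 5 = 0.21 − 9.3451 + 5 = -4.1351.
M₂ = 4.52 − 8.5880 + 5 = 0.9320.
L₁/L₂ = 10^(0.4(M₂ − M₁)) = 10^(0.4 × 5.0671) = 10^2.02684 = 106.38.

L₁/L₂ = 106.4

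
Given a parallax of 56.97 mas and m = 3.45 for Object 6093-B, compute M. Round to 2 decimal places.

M = 2.23

d = 1/p = 1/0.05697″ = 17.553 pc.
m − M = 5 log₁₀(17.553) − 5 = 6.2218 − 5 = 1.2218.
M = m − (m − M) = 3.45 − 1.2218 = 2.23.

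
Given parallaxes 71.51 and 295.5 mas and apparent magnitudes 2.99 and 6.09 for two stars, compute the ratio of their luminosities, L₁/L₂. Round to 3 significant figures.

L₁/L₂ = 297

d₁ = 1/p₁ = 1/0.07151″ = 13.984 pc; d₂ = 1/p₂ = 1/0.2955″ = 3.3841 pc.
M₁ = m₁ − 5 log₁₀ d₁ + 5 = 2.99 − 5.7282 + 5 = 2.2618.
M₂ = 6.09 − 2.6472 + 5 = 8.4428.
L₁/L₂ = 10^(0.4(M₂ − M₁)) = 10^(0.4 × 6.1810) = 10^2.47240 = 296.76.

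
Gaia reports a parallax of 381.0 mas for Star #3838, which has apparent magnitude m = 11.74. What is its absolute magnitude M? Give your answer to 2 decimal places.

d = 1/p = 1/0.3810″ = 2.6247 pc.
m − M = 5 log₁₀(2.6247) − 5 = 2.0954 − 5 = -2.9046.
M = m − (m − M) = 11.74 − (-2.9046) = 14.64.

M = 14.64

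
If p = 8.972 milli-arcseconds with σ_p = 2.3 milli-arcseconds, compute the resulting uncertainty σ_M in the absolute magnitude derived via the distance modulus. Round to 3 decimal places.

M = m − 5 log₁₀ d + 5 = m + 5 log₁₀ p + 5, so ∂M/∂p = 5/(p ln 10).
σ_M = (5/ln 10) · (σ_p/p) = 2.1715 × 2.3/8.972 = 2.1715 × 0.25635 = 0.55666.

σ_M = 0.557 mag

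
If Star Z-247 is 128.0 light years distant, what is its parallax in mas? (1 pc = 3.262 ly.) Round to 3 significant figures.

25.5 mas

d = 128.0 ly ÷ 3.262 = 39.24 pc.
p = 1/d = 1/39.24 = 0.025484 arcsec.
= 0.025484 × 1000 = 25.484 mas.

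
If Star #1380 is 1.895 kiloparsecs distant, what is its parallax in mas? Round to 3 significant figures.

d = 1.895 kpc = 1895 pc.
p = 1/d = 1/1895 = 0.0005277 arcsec.
= 0.0005277 × 1000 = 0.5277 mas.

0.528 mas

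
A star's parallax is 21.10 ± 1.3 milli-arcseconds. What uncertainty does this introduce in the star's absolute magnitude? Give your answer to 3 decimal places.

σ_M = 0.134 mag

M = m − 5 log₁₀ d + 5 = m + 5 log₁₀ p + 5, so ∂M/∂p = 5/(p ln 10).
σ_M = (5/ln 10) · (σ_p/p) = 2.1715 × 1.3/21.10 = 2.1715 × 0.061611 = 0.13379.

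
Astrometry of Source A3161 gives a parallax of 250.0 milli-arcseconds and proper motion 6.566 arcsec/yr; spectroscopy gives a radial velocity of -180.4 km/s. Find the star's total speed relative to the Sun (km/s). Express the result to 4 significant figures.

d = 1/p = 1/0.2500″ = 4 pc.
v_t = 4.740 μ d = 4.740 × 6.566 × 4 = 124.49 km/s.
v = √(v_r² + v_t²) = √((-180.4)² + 124.49²) = √48041.9 = 219.18 km/s.

219.2 km/s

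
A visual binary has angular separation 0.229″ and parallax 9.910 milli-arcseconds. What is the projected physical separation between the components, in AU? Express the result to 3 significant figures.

23.1 AU

d = 1/p = 1/0.009910″ = 100.91 pc.
At distance d (pc), an angle of θ arcsec spans θ·d AU: s = 0.229 × 100.91 = 23.108 AU.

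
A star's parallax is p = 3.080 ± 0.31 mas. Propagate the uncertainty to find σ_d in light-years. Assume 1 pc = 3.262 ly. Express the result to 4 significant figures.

106.6 ly

d = 1/p, so σ_d = σ_p / p².
σ_d = 0.000310 / (0.003080)² = 0.000310 / 0.0000094864 = 32.678 pc = 32.678 × 3.262 ly = 106.6 ly.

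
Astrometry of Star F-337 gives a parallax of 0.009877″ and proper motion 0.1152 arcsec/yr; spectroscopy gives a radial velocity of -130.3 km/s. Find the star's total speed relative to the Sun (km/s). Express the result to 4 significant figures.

d = 1/p = 1/0.009877″ = 101.25 pc.
v_t = 4.740 μ d = 4.740 × 0.1152 × 101.25 = 55.287 km/s.
v = √(v_r² + v_t²) = √((-130.3)² + 55.287²) = √20034.7 = 141.54 km/s.

141.5 km/s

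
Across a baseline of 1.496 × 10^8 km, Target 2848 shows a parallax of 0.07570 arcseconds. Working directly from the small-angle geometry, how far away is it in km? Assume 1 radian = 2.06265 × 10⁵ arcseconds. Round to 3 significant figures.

4.08 × 10^14 km

θ = 0.07570″ = 0.07570/206265 = 3.6700 × 10^-7 rad.
d = B/θ = (1.496 × 10^8) / (3.6700 × 10^-7) = 4.0763 × 10^14 km.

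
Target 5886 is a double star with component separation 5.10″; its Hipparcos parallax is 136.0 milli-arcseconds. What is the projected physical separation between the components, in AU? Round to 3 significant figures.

d = 1/p = 1/0.1360″ = 7.3529 pc.
At distance d (pc), an angle of θ arcsec spans θ·d AU: s = 5.10 × 7.3529 = 37.5 AU.

37.5 AU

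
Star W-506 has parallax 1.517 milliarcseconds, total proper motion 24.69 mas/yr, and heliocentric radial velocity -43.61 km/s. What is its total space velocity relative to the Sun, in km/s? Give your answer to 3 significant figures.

88.6 km/s

d = 1/p = 1/0.001517″ = 659.2 pc.
μ = 24.69 mas/yr = 0.02469 ″/yr.
v_t = 4.740 μ d = 4.740 × 0.02469 × 659.2 = 77.147 km/s.
v = √(v_r² + v_t²) = √((-43.61)² + 77.147²) = √7853.49 = 88.62 km/s.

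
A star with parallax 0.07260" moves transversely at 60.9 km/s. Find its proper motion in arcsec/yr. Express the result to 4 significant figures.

d = 1/p = 1/0.07260″ = 13.774 pc.
μ = v_t / (4.74 d) = 60.9 / (4.74 × 13.774) = 60.9 / 65.289 = 0.93278 ″/yr.

0.9328 arcsec/yr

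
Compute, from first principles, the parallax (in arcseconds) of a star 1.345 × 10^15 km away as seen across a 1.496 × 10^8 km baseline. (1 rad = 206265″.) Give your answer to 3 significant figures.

θ ≈ B/d = (1.496 × 10^8) / (1.345 × 10^15) = 1.1123 × 10^-7 rad.
In arcseconds: 1.1123 × 10^-7 × 206265 = 0.022943″.

0.0229 arcsec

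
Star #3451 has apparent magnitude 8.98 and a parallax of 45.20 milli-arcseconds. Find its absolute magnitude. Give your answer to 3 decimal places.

M = 7.256

d = 1/p = 1/0.04520″ = 22.124 pc.
m − M = 5 log₁₀(22.124) − 5 = 6.7243 − 5 = 1.7243.
M = m − (m − M) = 8.98 − 1.7243 = 7.256.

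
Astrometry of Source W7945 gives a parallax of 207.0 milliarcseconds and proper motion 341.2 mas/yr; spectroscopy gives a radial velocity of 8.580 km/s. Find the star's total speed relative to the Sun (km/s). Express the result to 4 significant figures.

d = 1/p = 1/0.2070″ = 4.8309 pc.
μ = 341.2 mas/yr = 0.3412 ″/yr.
v_t = 4.740 μ d = 4.740 × 0.3412 × 4.8309 = 7.813 km/s.
v = √(v_r² + v_t²) = √(8.580² + 7.813²) = √134.659 = 11.604 km/s.

11.60 km/s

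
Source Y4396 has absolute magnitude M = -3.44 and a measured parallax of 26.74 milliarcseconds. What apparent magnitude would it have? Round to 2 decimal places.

d = 1/p = 1/0.02674″ = 37.397 pc.
m − M = 5 log₁₀ d − 5 = 5 log₁₀(37.397) − 5 = 7.8642 − 5 = 2.8642.
m = M + (m − M) = -3.44 + 2.8642 = -0.58.

m = -0.58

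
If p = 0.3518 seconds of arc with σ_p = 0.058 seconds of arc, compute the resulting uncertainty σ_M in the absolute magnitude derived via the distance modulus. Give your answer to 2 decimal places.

M = m − 5 log₁₀ d + 5 = m + 5 log₁₀ p + 5, so ∂M/∂p = 5/(p ln 10).
σ_M = (5/ln 10) · (σ_p/p) = 2.1715 × 0.058/0.3518 = 2.1715 × 0.16487 = 0.35802.

σ_M = 0.36 mag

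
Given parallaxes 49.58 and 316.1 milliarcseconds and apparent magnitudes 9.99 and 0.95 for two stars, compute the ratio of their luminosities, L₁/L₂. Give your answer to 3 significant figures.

d₁ = 1/p₁ = 1/0.04958″ = 20.169 pc; d₂ = 1/p₂ = 1/0.3161″ = 3.1636 pc.
M₁ = m₁ − 5 log₁₀ d₁ + 5 = 9.99 − 6.5234 + 5 = 8.4666.
M₂ = 0.95 − 2.5009 + 5 = 3.4491.
L₁/L₂ = 10^(0.4(M₂ − M₁)) = 10^(0.4 × (-5.0175)) = 10^(-2.00700) = 0.0098401.

L₁/L₂ = 0.00984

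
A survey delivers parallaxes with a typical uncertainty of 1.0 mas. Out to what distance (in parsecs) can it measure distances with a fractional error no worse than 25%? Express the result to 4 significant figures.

250.0 pc

σ_d/d = σ_p/p, so the condition is σ_p/p ≤ 0.25, i.e. p ≥ σ_p/0.25.
p_min = 1.0/0.25 = 4 mas = 0.004 arcsec.
d_max = 1/p_min = 1/0.004 = 250 pc.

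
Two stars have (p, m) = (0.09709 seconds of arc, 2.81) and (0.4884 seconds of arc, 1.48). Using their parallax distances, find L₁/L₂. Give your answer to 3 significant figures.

L₁/L₂ = 7.43

d₁ = 1/p₁ = 1/0.09709″ = 10.3 pc; d₂ = 1/p₂ = 1/0.4884″ = 2.0475 pc.
M₁ = m₁ − 5 log₁₀ d₁ + 5 = 2.81 − 5.0642 + 5 = 2.7458.
M₂ = 1.48 − 1.5561 + 5 = 4.9239.
L₁/L₂ = 10^(0.4(M₂ − M₁)) = 10^(0.4 × 2.1781) = 10^0.87124 = 7.4343.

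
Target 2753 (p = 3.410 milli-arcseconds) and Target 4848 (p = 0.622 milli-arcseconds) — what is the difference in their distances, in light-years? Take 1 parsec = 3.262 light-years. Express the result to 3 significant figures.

4290 ly

d_A = 1/0.003410″ = 293.26 pc; d_B = 1/0.0006220″ = 1607.7 pc.
|d_B − d_A| = |1607.7 − 293.26| = 1314.4 pc = 1314.4 × 3.262 ly = 4287.6 ly.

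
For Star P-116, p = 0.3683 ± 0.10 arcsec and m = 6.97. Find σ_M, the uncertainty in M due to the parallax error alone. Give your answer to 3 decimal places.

σ_M = 0.590 mag

M = m − 5 log₁₀ d + 5 = m + 5 log₁₀ p + 5, so ∂M/∂p = 5/(p ln 10).
σ_M = (5/ln 10) · (σ_p/p) = 2.1715 × 0.10/0.3683 = 2.1715 × 0.27152 = 0.58961.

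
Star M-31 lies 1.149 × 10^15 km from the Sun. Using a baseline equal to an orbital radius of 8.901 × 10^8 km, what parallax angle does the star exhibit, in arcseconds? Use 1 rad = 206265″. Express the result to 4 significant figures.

θ ≈ B/d = (8.901 × 10^8) / (1.149 × 10^15) = 7.7467 × 10^-7 rad.
In arcseconds: 7.7467 × 10^-7 × 206265 = 0.15979″.

0.1598 arcsec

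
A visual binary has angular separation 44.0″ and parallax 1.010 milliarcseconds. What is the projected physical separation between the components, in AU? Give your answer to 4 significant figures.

43560 AU

d = 1/p = 1/0.001010″ = 990.1 pc.
At distance d (pc), an angle of θ arcsec spans θ·d AU: s = 44.0 × 990.1 = 43564 AU.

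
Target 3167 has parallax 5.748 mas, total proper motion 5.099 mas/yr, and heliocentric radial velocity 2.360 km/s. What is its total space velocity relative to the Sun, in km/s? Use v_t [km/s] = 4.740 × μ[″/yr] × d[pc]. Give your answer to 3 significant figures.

4.82 km/s

d = 1/p = 1/0.005748″ = 173.97 pc.
μ = 5.099 mas/yr = 0.005099 ″/yr.
v_t = 4.740 μ d = 4.740 × 0.005099 × 173.97 = 4.2047 km/s.
v = √(v_r² + v_t²) = √(2.360² + 4.2047²) = √23.2491 = 4.8217 km/s.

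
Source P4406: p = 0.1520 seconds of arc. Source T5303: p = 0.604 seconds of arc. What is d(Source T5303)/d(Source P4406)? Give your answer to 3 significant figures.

Since d = 1/p, d_B/d_A = p_A/p_B.
= 0.1520 / 0.604 = 0.25166.

0.252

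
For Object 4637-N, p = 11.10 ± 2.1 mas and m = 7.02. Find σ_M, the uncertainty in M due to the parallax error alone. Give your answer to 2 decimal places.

M = m − 5 log₁₀ d + 5 = m + 5 log₁₀ p + 5, so ∂M/∂p = 5/(p ln 10).
σ_M = (5/ln 10) · (σ_p/p) = 2.1715 × 2.1/11.10 = 2.1715 × 0.18919 = 0.41083.

σ_M = 0.41 mag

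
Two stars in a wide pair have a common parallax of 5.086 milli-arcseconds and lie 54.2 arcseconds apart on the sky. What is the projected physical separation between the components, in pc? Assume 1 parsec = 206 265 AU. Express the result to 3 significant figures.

d = 1/p = 1/0.005086″ = 196.62 pc.
At distance d (pc), an angle of θ arcsec spans θ·d AU: s = 54.2 × 196.62 = 10657 AU.
= 10657 / 206265 = 0.051667 pc.

0.0517 pc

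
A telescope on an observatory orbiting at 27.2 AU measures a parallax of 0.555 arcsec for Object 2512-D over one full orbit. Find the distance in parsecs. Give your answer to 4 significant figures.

49.01 pc

With baseline B (in AU) and parallax p (in arcsec), d = B/p parsecs.
d = 27.2 / 0.555 = 49.009 pc.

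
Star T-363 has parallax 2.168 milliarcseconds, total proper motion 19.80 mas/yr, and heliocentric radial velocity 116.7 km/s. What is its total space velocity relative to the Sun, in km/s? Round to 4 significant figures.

d = 1/p = 1/0.002168″ = 461.25 pc.
μ = 19.80 mas/yr = 0.01980 ″/yr.
v_t = 4.740 μ d = 4.740 × 0.01980 × 461.25 = 43.289 km/s.
v = √(v_r² + v_t²) = √(116.7² + 43.289²) = √15492.8 = 124.47 km/s.

124.5 km/s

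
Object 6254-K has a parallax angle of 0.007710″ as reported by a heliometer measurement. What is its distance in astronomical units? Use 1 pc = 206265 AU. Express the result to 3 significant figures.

d = 1/p = 1/0.007710 = 129.7 pc.
In AU: 129.7 × 206265 = 2.6753 × 10^7 AU.

2.68 × 10^7 AU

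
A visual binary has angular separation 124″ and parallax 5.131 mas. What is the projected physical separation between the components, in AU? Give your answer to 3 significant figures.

d = 1/p = 1/0.005131″ = 194.89 pc.
At distance d (pc), an angle of θ arcsec spans θ·d AU: s = 124 × 194.89 = 24166 AU.

24200 AU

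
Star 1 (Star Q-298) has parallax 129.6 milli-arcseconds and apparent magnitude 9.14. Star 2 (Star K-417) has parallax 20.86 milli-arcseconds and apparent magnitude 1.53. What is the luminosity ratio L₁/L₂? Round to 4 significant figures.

d₁ = 1/p₁ = 1/0.1296″ = 7.716 pc; d₂ = 1/p₂ = 1/0.02086″ = 47.939 pc.
M₁ = m₁ − 5 log₁₀ d₁ + 5 = 9.14 − 4.4370 + 5 = 9.7030.
M₂ = 1.53 − 8.4034 + 5 = -1.8734.
L₁/L₂ = 10^(0.4(M₂ − M₁)) = 10^(0.4 × (-11.5764)) = 10^(-4.63056) = 0.000023412.

L₁/L₂ = 2.341 × 10^-5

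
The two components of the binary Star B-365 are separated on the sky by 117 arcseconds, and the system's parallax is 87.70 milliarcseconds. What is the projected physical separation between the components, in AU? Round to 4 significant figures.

d = 1/p = 1/0.08770″ = 11.403 pc.
At distance d (pc), an angle of θ arcsec spans θ·d AU: s = 117 × 11.403 = 1334.2 AU.

1334 AU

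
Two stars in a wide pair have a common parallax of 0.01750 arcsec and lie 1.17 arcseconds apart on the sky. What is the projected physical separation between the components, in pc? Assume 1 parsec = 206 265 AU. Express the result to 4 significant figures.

0.0003241 pc

d = 1/p = 1/0.01750″ = 57.143 pc.
At distance d (pc), an angle of θ arcsec spans θ·d AU: s = 1.17 × 57.143 = 66.857 AU.
= 66.857 / 206265 = 0.00032413 pc.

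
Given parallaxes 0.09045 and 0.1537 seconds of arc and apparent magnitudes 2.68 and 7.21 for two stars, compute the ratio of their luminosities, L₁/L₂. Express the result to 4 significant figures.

L₁/L₂ = 187.3

d₁ = 1/p₁ = 1/0.09045″ = 11.056 pc; d₂ = 1/p₂ = 1/0.1537″ = 6.5062 pc.
M₁ = m₁ − 5 log₁₀ d₁ + 5 = 2.68 − 5.2180 + 5 = 2.4620.
M₂ = 7.21 − 4.0666 + 5 = 8.1434.
L₁/L₂ = 10^(0.4(M₂ − M₁)) = 10^(0.4 × 5.6814) = 10^2.27256 = 187.31.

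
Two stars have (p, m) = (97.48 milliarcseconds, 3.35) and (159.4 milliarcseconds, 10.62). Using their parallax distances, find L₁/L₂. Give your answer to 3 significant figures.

d₁ = 1/p₁ = 1/0.09748″ = 10.259 pc; d₂ = 1/p₂ = 1/0.1594″ = 6.2735 pc.
M₁ = m₁ − 5 log₁₀ d₁ + 5 = 3.35 − 5.0555 + 5 = 3.2945.
M₂ = 10.62 − 3.9875 + 5 = 11.6325.
L₁/L₂ = 10^(0.4(M₂ − M₁)) = 10^(0.4 × 8.3380) = 10^3.33520 = 2163.7.

L₁/L₂ = 2160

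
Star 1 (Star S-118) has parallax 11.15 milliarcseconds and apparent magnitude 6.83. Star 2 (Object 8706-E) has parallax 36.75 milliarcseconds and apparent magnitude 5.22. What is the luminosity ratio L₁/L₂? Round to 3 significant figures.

d₁ = 1/p₁ = 1/0.01115″ = 89.686 pc; d₂ = 1/p₂ = 1/0.03675″ = 27.211 pc.
M₁ = m₁ − 5 log₁₀ d₁ + 5 = 6.83 − 9.7636 + 5 = 2.0664.
M₂ = 5.22 − 7.1737 + 5 = 3.0463.
L₁/L₂ = 10^(0.4(M₂ − M₁)) = 10^(0.4 × 0.9799) = 10^0.39196 = 2.4658.

L₁/L₂ = 2.47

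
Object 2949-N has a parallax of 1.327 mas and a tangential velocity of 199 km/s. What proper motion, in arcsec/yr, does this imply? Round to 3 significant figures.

d = 1/p = 1/0.001327″ = 753.58 pc.
μ = v_t / (4.74 d) = 199 / (4.74 × 753.58) = 199 / 3572 = 0.055711 ″/yr.

0.0557 arcsec/yr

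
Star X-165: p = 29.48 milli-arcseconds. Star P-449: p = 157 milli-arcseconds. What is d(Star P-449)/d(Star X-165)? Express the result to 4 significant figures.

Since d = 1/p, d_B/d_A = p_A/p_B.
= 29.48 / 157 = 0.18777.

0.1878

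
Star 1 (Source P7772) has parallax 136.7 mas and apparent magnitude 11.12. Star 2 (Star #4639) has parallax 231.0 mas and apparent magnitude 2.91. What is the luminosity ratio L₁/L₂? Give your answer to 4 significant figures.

L₁/L₂ = 0.001485

d₁ = 1/p₁ = 1/0.1367″ = 7.3153 pc; d₂ = 1/p₂ = 1/0.2310″ = 4.329 pc.
M₁ = m₁ − 5 log₁₀ d₁ + 5 = 11.12 − 4.3212 + 5 = 11.7988.
M₂ = 2.91 − 3.1819 + 5 = 4.7281.
L₁/L₂ = 10^(0.4(M₂ − M₁)) = 10^(0.4 × (-7.0707)) = 10^(-2.82828) = 0.001485.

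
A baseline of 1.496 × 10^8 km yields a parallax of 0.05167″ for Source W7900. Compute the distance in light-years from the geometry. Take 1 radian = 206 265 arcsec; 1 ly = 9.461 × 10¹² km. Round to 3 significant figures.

θ = 0.05167″ = 0.05167/206265 = 2.5050 × 10^-7 rad.
d = B/θ = (1.496 × 10^8) / (2.5050 × 10^-7) = 5.9721 × 10^14 km = (5.9721 × 10^14) / (9.461 × 10^12) ly = 63.123 ly.

63.1 ly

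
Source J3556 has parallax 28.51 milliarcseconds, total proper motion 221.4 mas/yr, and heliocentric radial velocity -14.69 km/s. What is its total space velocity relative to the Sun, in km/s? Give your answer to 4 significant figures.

d = 1/p = 1/0.02851″ = 35.075 pc.
μ = 221.4 mas/yr = 0.2214 ″/yr.
v_t = 4.740 μ d = 4.740 × 0.2214 × 35.075 = 36.809 km/s.
v = √(v_r² + v_t²) = √((-14.69)² + 36.809²) = √1570.7 = 39.632 km/s.

39.63 km/s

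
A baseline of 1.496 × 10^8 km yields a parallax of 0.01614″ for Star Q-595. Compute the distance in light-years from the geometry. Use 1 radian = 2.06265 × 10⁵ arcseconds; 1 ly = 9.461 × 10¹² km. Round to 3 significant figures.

202 ly

θ = 0.01614″ = 0.01614/206265 = 7.8249 × 10^-8 rad.
d = B/θ = (1.496 × 10^8) / (7.8249 × 10^-8) = 1.9118 × 10^15 km = (1.9118 × 10^15) / (9.461 × 10^12) ly = 202.07 ly.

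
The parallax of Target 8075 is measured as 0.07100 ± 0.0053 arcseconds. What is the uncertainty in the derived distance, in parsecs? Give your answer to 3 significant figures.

d = 1/p, so σ_d = σ_p / p².
σ_d = 0.00530 / (0.07100)² = 0.00530 / 0.005041 = 1.0514 pc.

1.05 pc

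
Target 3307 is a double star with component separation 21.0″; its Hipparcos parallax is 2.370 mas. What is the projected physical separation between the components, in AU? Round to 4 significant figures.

d = 1/p = 1/0.002370″ = 421.94 pc.
At distance d (pc), an angle of θ arcsec spans θ·d AU: s = 21.0 × 421.94 = 8860.7 AU.

8861 AU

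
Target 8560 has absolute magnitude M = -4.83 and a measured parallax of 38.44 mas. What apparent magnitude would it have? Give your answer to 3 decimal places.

d = 1/p = 1/0.03844″ = 26.015 pc.
m − M = 5 log₁₀ d − 5 = 5 log₁₀(26.015) − 5 = 7.0761 − 5 = 2.0761.
m = M + (m − M) = -4.83 + 2.0761 = -2.754.

m = -2.754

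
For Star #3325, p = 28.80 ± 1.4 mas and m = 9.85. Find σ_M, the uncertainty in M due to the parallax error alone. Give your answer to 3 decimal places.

M = m − 5 log₁₀ d + 5 = m + 5 log₁₀ p + 5, so ∂M/∂p = 5/(p ln 10).
σ_M = (5/ln 10) · (σ_p/p) = 2.1715 × 1.4/28.80 = 2.1715 × 0.048611 = 0.10556.

σ_M = 0.106 mag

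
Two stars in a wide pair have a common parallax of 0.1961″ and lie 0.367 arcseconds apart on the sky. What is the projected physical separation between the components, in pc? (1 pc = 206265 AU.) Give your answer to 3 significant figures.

9.07 × 10^-6 pc

d = 1/p = 1/0.1961″ = 5.0994 pc.
At distance d (pc), an angle of θ arcsec spans θ·d AU: s = 0.367 × 5.0994 = 1.8715 AU.
= 1.8715 / 206265 = 9.0733 × 10^-6 pc.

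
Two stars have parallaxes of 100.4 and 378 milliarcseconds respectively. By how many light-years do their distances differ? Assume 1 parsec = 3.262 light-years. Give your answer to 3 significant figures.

d_A = 1/0.1004″ = 9.9602 pc; d_B = 1/0.3780″ = 2.6455 pc.
|d_B − d_A| = |2.6455 − 9.9602| = 7.3147 pc = 7.3147 × 3.262 ly = 23.861 ly.

23.9 ly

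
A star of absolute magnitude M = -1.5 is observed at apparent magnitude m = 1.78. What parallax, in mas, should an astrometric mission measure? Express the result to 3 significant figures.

m − M = 1.78 − (-1.5) = 3.28.
d = 10^((m−M)/5 + 1) = 10^1.656 = 45.29 pc.
p = 1/d = 1/45.29 = 0.02208 arcsec = 22.08 mas.

22.1 mas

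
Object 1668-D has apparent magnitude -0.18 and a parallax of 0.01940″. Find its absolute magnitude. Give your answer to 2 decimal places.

d = 1/p = 1/0.01940″ = 51.546 pc.
m − M = 5 log₁₀(51.546) − 5 = 8.5610 − 5 = 3.5610.
M = m − (m − M) = -0.18 − 3.5610 = -3.74.

M = -3.74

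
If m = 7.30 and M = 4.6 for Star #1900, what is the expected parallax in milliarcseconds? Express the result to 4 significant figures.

28.84 mas

m − M = 7.30 − 4.6 = 2.70.
d = 10^((m−M)/5 + 1) = 10^1.540 = 34.674 pc.
p = 1/d = 1/34.674 = 0.02884 arcsec = 28.84 mas.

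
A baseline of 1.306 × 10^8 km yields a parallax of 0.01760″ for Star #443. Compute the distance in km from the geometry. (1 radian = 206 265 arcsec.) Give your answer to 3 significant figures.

1.53 × 10^15 km

θ = 0.01760″ = 0.01760/206265 = 8.5327 × 10^-8 rad.
d = B/θ = (1.306 × 10^8) / (8.5327 × 10^-8) = 1.5306 × 10^15 km.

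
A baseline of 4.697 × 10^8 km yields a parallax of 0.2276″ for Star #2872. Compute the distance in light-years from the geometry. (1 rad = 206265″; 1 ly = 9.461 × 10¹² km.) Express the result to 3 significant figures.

θ = 0.2276″ = 0.2276/206265 = 1.1034 × 10^-6 rad.
d = B/θ = (4.697 × 10^8) / (1.1034 × 10^-6) = 4.2568 × 10^14 km = (4.2568 × 10^14) / (9.461 × 10^12) ly = 44.993 ly.

45.0 ly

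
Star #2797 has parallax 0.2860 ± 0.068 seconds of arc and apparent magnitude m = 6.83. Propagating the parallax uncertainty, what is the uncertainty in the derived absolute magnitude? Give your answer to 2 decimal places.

M = m − 5 log₁₀ d + 5 = m + 5 log₁₀ p + 5, so ∂M/∂p = 5/(p ln 10).
σ_M = (5/ln 10) · (σ_p/p) = 2.1715 × 0.068/0.2860 = 2.1715 × 0.23776 = 0.5163.

σ_M = 0.52 mag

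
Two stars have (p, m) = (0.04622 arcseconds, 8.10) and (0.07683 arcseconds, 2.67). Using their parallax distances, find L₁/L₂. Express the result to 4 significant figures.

d₁ = 1/p₁ = 1/0.04622″ = 21.636 pc; d₂ = 1/p₂ = 1/0.07683″ = 13.016 pc.
M₁ = m₁ − 5 log₁₀ d₁ + 5 = 8.10 − 6.6759 + 5 = 6.4241.
M₂ = 2.67 − 5.5724 + 5 = 2.0976.
L₁/L₂ = 10^(0.4(M₂ − M₁)) = 10^(0.4 × (-4.3265)) = 10^(-1.73060) = 0.018595.

L₁/L₂ = 0.01860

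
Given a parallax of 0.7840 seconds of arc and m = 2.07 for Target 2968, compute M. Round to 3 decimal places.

d = 1/p = 1/0.7840″ = 1.2755 pc.
m − M = 5 log₁₀(1.2755) − 5 = 0.5284 − 5 = -4.4716.
M = m − (m − M) = 2.07 − (-4.4716) = 6.542.

M = 6.542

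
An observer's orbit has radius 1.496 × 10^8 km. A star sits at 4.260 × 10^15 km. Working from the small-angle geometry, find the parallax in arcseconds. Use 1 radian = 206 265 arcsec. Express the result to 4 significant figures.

0.007243 arcsec

θ ≈ B/d = (1.496 × 10^8) / (4.260 × 10^15) = 3.5117 × 10^-8 rad.
In arcseconds: 3.5117 × 10^-8 × 206265 = 0.0072434″.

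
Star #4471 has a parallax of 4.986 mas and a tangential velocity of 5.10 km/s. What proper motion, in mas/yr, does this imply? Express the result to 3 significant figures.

5.36 mas/yr

d = 1/p = 1/0.004986″ = 200.56 pc.
μ = v_t / (4.74 d) = 5.10 / (4.74 × 200.56) = 5.10 / 950.65 = 0.0053648 ″/yr = 5.3648 mas/yr.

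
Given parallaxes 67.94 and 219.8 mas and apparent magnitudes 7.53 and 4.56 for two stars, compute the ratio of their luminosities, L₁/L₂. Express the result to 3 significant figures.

d₁ = 1/p₁ = 1/0.06794″ = 14.719 pc; d₂ = 1/p₂ = 1/0.2198″ = 4.5496 pc.
M₁ = m₁ − 5 log₁₀ d₁ + 5 = 7.53 − 5.8394 + 5 = 6.6906.
M₂ = 4.56 − 3.2899 + 5 = 6.2701.
L₁/L₂ = 10^(0.4(M₂ − M₁)) = 10^(0.4 × (-0.4205)) = 10^(-0.16820) = 0.67889.

L₁/L₂ = 0.679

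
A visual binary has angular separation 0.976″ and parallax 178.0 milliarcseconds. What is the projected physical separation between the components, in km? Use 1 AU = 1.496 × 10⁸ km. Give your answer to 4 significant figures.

8.203 × 10^8 km

d = 1/p = 1/0.1780″ = 5.618 pc.
At distance d (pc), an angle of θ arcsec spans θ·d AU: s = 0.976 × 5.618 = 5.4832 AU.
= 5.4832 × 1.496 × 10⁸ km = 8.2029 × 10^8 km.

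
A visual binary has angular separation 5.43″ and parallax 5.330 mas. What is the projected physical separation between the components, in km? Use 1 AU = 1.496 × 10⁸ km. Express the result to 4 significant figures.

1.524 × 10^11 km

d = 1/p = 1/0.005330″ = 187.62 pc.
At distance d (pc), an angle of θ arcsec spans θ·d AU: s = 5.43 × 187.62 = 1018.8 AU.
= 1018.8 × 1.496 × 10⁸ km = 1.5241 × 10^11 km.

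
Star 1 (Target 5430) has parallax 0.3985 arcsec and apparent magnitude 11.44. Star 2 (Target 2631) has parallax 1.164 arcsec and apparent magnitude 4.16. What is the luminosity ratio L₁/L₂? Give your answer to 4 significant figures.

L₁/L₂ = 0.01045

d₁ = 1/p₁ = 1/0.3985″ = 2.5094 pc; d₂ = 1/p₂ = 1/1.164″ = 0.85911 pc.
M₁ = m₁ − 5 log₁₀ d₁ + 5 = 11.44 − 1.9978 + 5 = 14.4422.
M₂ = 4.16 − (-0.3298) + 5 = 9.4898.
L₁/L₂ = 10^(0.4(M₂ − M₁)) = 10^(0.4 × (-4.9524)) = 10^(-1.98096) = 0.010448.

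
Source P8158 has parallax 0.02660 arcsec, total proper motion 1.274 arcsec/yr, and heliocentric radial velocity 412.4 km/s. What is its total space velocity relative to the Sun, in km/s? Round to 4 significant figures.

d = 1/p = 1/0.02660″ = 37.594 pc.
v_t = 4.740 μ d = 4.740 × 1.274 × 37.594 = 227.02 km/s.
v = √(v_r² + v_t²) = √(412.4² + 227.02²) = √221612 = 470.76 km/s.

470.8 km/s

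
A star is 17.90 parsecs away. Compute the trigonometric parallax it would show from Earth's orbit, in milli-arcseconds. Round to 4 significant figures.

p = 1/d = 1/17.9 = 0.055866 arcsec.
= 0.055866 × 1000 = 55.866 mas.

55.87 mas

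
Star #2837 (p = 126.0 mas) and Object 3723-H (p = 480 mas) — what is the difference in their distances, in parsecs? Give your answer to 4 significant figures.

d_A = 1/0.1260″ = 7.9365 pc; d_B = 1/0.4800″ = 2.0833 pc.
|d_B − d_A| = |2.0833 − 7.9365| = 5.8532 pc.

5.853 pc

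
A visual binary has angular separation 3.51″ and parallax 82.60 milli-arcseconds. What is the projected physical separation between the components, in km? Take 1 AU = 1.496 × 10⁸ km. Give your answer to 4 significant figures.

6.357 × 10^9 km

d = 1/p = 1/0.08260″ = 12.107 pc.
At distance d (pc), an angle of θ arcsec spans θ·d AU: s = 3.51 × 12.107 = 42.496 AU.
= 42.496 × 1.496 × 10⁸ km = 6.3574 × 10^9 km.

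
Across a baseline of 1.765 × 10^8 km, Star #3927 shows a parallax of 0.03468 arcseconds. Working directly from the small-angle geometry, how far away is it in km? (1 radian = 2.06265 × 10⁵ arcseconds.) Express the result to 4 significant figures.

θ = 0.03468″ = 0.03468/206265 = 1.6813 × 10^-7 rad.
d = B/θ = (1.765 × 10^8) / (1.6813 × 10^-7) = 1.0498 × 10^15 km.

1.050 × 10^15 km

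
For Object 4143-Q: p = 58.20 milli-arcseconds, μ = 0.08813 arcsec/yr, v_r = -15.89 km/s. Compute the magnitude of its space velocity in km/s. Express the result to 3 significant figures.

17.4 km/s

d = 1/p = 1/0.05820″ = 17.182 pc.
v_t = 4.740 μ d = 4.740 × 0.08813 × 17.182 = 7.1775 km/s.
v = √(v_r² + v_t²) = √((-15.89)² + 7.1775²) = √304.009 = 17.436 km/s.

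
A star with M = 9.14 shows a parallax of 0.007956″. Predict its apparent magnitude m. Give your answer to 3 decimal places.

d = 1/p = 1/0.007956″ = 125.69 pc.
m − M = 5 log₁₀ d − 5 = 5 log₁₀(125.69) − 5 = 10.4965 − 5 = 5.4965.
m = M + (m − M) = 9.14 + 5.4965 = 14.637.

m = 14.637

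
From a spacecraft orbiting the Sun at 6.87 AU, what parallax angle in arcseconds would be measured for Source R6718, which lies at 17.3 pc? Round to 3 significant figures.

0.397 arcsec

p (arcsec) = B (AU) / d (pc).
p = 6.87 / 17.3 = 0.39711 arcsec.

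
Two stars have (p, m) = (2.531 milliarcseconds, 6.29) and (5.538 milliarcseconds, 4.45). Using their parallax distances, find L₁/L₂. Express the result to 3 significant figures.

L₁/L₂ = 0.879

d₁ = 1/p₁ = 1/0.002531″ = 395.1 pc; d₂ = 1/p₂ = 1/0.005538″ = 180.57 pc.
M₁ = m₁ − 5 log₁₀ d₁ + 5 = 6.29 − 12.9835 + 5 = -1.6935.
M₂ = 4.45 − 11.2832 + 5 = -1.8332.
L₁/L₂ = 10^(0.4(M₂ − M₁)) = 10^(0.4 × (-0.1397)) = 10^(-0.05588) = 0.87927.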